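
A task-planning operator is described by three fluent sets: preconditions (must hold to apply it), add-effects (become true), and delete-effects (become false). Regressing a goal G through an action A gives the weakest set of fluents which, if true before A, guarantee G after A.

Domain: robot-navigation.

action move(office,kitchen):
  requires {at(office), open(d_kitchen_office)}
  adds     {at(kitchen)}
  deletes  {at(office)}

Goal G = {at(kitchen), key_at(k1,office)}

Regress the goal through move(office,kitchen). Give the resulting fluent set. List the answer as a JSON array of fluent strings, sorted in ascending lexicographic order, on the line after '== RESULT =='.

Regress:
  G ∩ del = {}  (empty — regression defined)
  G \ add = {at(kitchen), key_at(k1,office)} \ {at(kitchen)} = {key_at(k1,office)}
  ∪ pre   = {key_at(k1,office)} ∪ {at(office), open(d_kitchen_office)}
          = {at(office), key_at(k1,office), open(d_kitchen_office)}

== RESULT ==
["at(office)", "key_at(k1,office)", "open(d_kitchen_office)"]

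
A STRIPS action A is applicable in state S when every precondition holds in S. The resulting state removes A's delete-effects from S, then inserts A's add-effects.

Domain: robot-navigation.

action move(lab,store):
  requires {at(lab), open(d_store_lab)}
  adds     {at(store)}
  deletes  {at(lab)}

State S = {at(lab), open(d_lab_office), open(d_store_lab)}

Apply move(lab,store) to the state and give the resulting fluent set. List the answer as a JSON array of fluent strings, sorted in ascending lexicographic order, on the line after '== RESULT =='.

Compute (S \ del) ∪ add:
  pre ⊆ S: {at(lab), open(d_store_lab)} ⊆ S  — applicable
  S \ del = {open(d_lab_office), open(d_store_lab)}
  ∪ add   = {at(store), open(d_lab_office), open(d_store_lab)}

== RESULT ==
["at(store)", "open(d_lab_office)", "open(d_store_lab)"]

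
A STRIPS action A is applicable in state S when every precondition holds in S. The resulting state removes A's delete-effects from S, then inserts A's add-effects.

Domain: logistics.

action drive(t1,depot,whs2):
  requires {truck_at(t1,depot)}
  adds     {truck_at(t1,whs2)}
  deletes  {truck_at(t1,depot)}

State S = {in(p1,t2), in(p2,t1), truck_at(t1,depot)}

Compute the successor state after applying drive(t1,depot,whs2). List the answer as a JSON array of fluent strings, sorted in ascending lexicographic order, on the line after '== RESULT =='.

Compute (S \ del) ∪ add:
  pre ⊆ S: {truck_at(t1,depot)} ⊆ S  — applicable
  S \ del = {in(p1,t2), in(p2,t1)}
  ∪ add   = {in(p1,t2), in(p2,t1), truck_at(t1,whs2)}

== RESULT ==
["in(p1,t2)", "in(p2,t1)", "truck_at(t1,whs2)"]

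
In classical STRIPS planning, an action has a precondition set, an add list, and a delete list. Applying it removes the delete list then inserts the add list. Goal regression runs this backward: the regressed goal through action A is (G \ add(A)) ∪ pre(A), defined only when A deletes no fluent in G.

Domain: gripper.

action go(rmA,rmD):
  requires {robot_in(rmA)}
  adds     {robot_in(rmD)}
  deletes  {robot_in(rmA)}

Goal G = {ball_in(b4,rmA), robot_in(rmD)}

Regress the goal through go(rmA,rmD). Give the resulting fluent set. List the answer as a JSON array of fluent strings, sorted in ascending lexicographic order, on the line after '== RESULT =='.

Regress:
  G ∩ del = {}  (empty — regression defined)
  G \ add = {ball_in(b4,rmA), robot_in(rmD)} \ {robot_in(rmD)} = {ball_in(b4,rmA)}
  ∪ pre   = {ball_in(b4,rmA)} ∪ {robot_in(rmA)}
          = {ball_in(b4,rmA), robot_in(rmA)}

== RESULT ==
["ball_in(b4,rmA)", "robot_in(rmA)"]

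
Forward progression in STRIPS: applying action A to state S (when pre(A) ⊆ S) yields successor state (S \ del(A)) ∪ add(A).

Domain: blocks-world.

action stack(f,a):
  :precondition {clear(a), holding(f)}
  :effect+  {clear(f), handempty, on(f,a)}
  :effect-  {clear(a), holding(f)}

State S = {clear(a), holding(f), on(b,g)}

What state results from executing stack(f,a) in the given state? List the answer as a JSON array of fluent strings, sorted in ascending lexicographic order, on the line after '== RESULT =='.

Progress:
  pre ⊆ S: {clear(a), holding(f)} ⊆ S  — applicable
  S \ del = {on(b,g)}
  ∪ add   = {clear(f), handempty, on(b,g), on(f,a)}

== RESULT ==
["clear(f)", "handempty", "on(b,g)", "on(f,a)"]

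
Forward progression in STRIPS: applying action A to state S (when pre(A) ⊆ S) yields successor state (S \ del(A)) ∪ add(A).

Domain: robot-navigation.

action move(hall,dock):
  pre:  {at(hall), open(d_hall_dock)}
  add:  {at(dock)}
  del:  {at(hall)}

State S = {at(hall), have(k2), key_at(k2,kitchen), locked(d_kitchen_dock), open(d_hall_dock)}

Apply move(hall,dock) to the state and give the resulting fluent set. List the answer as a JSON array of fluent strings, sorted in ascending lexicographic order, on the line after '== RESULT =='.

Compute (S \ del) ∪ add:
  pre ⊆ S: {at(hall), open(d_hall_dock)} ⊆ S  — applicable
  S \ del = {have(k2), key_at(k2,kitchen), locked(d_kitchen_dock), open(d_hall_dock)}
  ∪ add   = {at(dock), have(k2), key_at(k2,kitchen), locked(d_kitchen_dock), open(d_hall_dock)}

== RESULT ==
["at(dock)", "have(k2)", "key_at(k2,kitchen)", "locked(d_kitchen_dock)", "open(d_hall_dock)"]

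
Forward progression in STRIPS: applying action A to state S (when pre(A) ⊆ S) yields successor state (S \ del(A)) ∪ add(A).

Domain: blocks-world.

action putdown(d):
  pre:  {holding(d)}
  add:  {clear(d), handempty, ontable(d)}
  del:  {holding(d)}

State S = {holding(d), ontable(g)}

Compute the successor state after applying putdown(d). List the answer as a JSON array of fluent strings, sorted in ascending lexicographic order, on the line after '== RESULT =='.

Progress:
  pre ⊆ S: {holding(d)} ⊆ S  — applicable
  S \ del = {ontable(g)}
  ∪ add   = {clear(d), handempty, ontable(d), ontable(g)}

== RESULT ==
["clear(d)", "handempty", "ontable(d)", "ontable(g)"]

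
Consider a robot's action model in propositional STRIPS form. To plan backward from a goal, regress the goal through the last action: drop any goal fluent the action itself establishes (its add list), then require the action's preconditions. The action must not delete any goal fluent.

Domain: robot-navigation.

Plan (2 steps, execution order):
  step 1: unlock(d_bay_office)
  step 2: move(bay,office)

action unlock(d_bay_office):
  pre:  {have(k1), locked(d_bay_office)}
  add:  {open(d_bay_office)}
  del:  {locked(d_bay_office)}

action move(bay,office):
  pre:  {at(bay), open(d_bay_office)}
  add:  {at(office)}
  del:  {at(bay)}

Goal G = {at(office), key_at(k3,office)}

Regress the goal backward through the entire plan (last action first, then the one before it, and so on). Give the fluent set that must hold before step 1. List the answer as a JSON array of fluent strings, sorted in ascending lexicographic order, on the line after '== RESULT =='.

Regress step by step:
  through step 2 (move(bay,office)): drop {at(office)}, keep {key_at(k3,office)}, require {at(bay), open(d_bay_office)}
    → {at(bay), key_at(k3,office), open(d_bay_office)}
  through step 1 (unlock(d_bay_office)): drop {open(d_bay_office)}, keep {at(bay), key_at(k3,office)}, require {have(k1), locked(d_bay_office)}
    → {at(bay), have(k1), key_at(k3,office), locked(d_bay_office)}

== RESULT ==
["at(bay)", "have(k1)", "key_at(k3,office)", "locked(d_bay_office)"]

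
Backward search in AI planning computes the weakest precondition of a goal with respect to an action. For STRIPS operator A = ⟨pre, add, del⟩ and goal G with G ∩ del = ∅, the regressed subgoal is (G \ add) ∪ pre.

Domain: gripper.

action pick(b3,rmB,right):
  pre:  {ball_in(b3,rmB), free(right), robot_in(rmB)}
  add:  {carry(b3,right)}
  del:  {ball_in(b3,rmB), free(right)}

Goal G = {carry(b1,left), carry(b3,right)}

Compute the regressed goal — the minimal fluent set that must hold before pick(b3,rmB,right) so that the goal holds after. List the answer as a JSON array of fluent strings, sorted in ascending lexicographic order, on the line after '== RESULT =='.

Regress:
  G ∩ del = {}  (empty — regression defined)
  G \ add = {carry(b1,left), carry(b3,right)} \ {carry(b3,right)} = {carry(b1,left)}
  ∪ pre   = {carry(b1,left)} ∪ {ball_in(b3,rmB), free(right), robot_in(rmB)}
          = {ball_in(b3,rmB), carry(b1,left), free(right), robot_in(rmB)}

== RESULT ==
["ball_in(b3,rmB)", "carry(b1,left)", "free(right)", "robot_in(rmB)"]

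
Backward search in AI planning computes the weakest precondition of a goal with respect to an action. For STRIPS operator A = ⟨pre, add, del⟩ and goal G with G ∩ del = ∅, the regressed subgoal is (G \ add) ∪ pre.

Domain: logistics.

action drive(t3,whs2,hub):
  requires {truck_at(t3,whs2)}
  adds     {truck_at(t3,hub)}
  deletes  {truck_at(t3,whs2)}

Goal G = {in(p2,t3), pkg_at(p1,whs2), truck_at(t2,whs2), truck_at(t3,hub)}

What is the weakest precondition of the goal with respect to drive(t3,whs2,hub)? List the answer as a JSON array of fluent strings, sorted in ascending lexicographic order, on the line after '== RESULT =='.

Regress:
  G ∩ del = {}  (empty — regression defined)
  G \ add = {in(p2,t3), pkg_at(p1,whs2), truck_at(t2,whs2), truck_at(t3,hub)} \ {truck_at(t3,hub)} = {in(p2,t3), pkg_at(p1,whs2), truck_at(t2,whs2)}
  ∪ pre   = {in(p2,t3), pkg_at(p1,whs2), truck_at(t2,whs2)} ∪ {truck_at(t3,whs2)}
          = {in(p2,t3), pkg_at(p1,whs2), truck_at(t2,whs2), truck_at(t3,whs2)}

== RESULT ==
["in(p2,t3)", "pkg_at(p1,whs2)", "truck_at(t2,whs2)", "truck_at(t3,whs2)"]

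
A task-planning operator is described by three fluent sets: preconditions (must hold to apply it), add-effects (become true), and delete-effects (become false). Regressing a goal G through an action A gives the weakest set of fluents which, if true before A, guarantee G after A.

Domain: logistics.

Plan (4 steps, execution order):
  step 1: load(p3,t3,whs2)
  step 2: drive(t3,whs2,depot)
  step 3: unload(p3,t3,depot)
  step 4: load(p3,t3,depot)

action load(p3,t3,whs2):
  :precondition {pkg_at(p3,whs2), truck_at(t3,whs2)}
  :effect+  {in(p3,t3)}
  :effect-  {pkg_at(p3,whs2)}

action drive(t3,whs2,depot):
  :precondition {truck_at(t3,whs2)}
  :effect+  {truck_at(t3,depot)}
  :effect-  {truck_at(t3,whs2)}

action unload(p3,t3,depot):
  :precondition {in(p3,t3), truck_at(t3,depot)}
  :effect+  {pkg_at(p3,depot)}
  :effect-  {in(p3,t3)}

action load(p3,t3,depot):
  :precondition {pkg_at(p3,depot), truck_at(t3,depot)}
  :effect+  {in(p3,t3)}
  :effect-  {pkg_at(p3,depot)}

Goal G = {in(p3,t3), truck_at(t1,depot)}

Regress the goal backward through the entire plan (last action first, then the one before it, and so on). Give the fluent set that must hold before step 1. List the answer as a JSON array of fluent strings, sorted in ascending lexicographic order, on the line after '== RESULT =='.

Regress step by step:
  through step 4 (load(p3,t3,depot)): drop {in(p3,t3)}, keep {truck_at(t1,depot)}, require {pkg_at(p3,depot), truck_at(t3,depot)}
    → {pkg_at(p3,depot), truck_at(t1,depot), truck_at(t3,depot)}
  through step 3 (unload(p3,t3,depot)): drop {pkg_at(p3,depot)}, keep {truck_at(t1,depot), truck_at(t3,depot)}, require {in(p3,t3), truck_at(t3,depot)}
    → {in(p3,t3), truck_at(t1,depot), truck_at(t3,depot)}
  through step 2 (drive(t3,whs2,depot)): drop {truck_at(t3,depot)}, keep {in(p3,t3), truck_at(t1,depot)}, require {truck_at(t3,whs2)}
    → {in(p3,t3), truck_at(t1,depot), truck_at(t3,whs2)}
  through step 1 (load(p3,t3,whs2)): drop {in(p3,t3)}, keep {truck_at(t1,depot), truck_at(t3,whs2)}, require {pkg_at(p3,whs2), truck_at(t3,whs2)}
    → {pkg_at(p3,whs2), truck_at(t1,depot), truck_at(t3,whs2)}

== RESULT ==
["pkg_at(p3,whs2)", "truck_at(t1,depot)", "truck_at(t3,whs2)"]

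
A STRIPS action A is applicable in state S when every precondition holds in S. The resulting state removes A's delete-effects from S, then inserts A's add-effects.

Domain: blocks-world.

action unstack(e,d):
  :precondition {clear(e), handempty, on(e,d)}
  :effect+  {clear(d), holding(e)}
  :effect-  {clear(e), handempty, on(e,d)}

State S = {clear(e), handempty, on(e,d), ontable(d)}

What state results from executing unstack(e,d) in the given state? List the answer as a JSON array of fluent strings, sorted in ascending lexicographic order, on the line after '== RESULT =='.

Compute (S \ del) ∪ add:
  pre ⊆ S: {clear(e), handempty, on(e,d)} ⊆ S  — applicable
  S \ del = {ontable(d)}
  ∪ add   = {clear(d), holding(e), ontable(d)}

== RESULT ==
["clear(d)", "holding(e)", "ontable(d)"]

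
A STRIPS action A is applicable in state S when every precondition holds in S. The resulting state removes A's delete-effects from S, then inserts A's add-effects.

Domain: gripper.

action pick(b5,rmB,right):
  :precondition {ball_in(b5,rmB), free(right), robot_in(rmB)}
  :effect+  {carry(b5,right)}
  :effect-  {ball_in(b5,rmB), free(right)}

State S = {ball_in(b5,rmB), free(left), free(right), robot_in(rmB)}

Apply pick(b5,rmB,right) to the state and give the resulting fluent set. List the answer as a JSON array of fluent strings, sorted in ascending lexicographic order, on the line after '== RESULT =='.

Progress:
  pre ⊆ S: {ball_in(b5,rmB), free(right), robot_in(rmB)} ⊆ S  — applicable
  S \ del = {free(left), robot_in(rmB)}
  ∪ add   = {carry(b5,right), free(left), robot_in(rmB)}

== RESULT ==
["carry(b5,right)", "free(left)", "robot_in(rmB)"]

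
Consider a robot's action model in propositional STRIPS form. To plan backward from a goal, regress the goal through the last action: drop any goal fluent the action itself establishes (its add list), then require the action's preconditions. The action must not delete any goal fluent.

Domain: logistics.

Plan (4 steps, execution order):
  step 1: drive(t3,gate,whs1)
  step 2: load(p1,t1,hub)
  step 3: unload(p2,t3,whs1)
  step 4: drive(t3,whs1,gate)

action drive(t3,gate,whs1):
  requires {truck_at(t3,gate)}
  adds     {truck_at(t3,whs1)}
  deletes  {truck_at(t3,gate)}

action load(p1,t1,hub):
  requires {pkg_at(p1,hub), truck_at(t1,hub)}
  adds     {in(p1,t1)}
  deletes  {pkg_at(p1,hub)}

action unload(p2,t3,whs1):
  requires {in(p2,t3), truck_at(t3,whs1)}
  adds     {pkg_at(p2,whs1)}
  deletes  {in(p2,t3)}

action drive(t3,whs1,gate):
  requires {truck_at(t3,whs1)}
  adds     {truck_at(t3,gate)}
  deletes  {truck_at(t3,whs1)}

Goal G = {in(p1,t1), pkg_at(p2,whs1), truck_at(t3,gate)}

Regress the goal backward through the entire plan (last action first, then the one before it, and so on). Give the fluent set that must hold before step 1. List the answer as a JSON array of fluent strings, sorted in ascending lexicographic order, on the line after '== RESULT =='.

Regress step by step:
  through step 4 (drive(t3,whs1,gate)): drop {truck_at(t3,gate)}, keep {in(p1,t1), pkg_at(p2,whs1)}, require {truck_at(t3,whs1)}
    → {in(p1,t1), pkg_at(p2,whs1), truck_at(t3,whs1)}
  through step 3 (unload(p2,t3,whs1)): drop {pkg_at(p2,whs1)}, keep {in(p1,t1), truck_at(t3,whs1)}, require {in(p2,t3), truck_at(t3,whs1)}
    → {in(p1,t1), in(p2,t3), truck_at(t3,whs1)}
  through step 2 (load(p1,t1,hub)): drop {in(p1,t1)}, keep {in(p2,t3), truck_at(t3,whs1)}, require {pkg_at(p1,hub), truck_at(t1,hub)}
    → {in(p2,t3), pkg_at(p1,hub), truck_at(t1,hub), truck_at(t3,whs1)}
  through step 1 (drive(t3,gate,whs1)): drop {truck_at(t3,whs1)}, keep {in(p2,t3), pkg_at(p1,hub), truck_at(t1,hub)}, require {truck_at(t3,gate)}
    → {in(p2,t3), pkg_at(p1,hub), truck_at(t1,hub), truck_at(t3,gate)}

== RESULT ==
["in(p2,t3)", "pkg_at(p1,hub)", "truck_at(t1,hub)", "truck_at(t3,gate)"]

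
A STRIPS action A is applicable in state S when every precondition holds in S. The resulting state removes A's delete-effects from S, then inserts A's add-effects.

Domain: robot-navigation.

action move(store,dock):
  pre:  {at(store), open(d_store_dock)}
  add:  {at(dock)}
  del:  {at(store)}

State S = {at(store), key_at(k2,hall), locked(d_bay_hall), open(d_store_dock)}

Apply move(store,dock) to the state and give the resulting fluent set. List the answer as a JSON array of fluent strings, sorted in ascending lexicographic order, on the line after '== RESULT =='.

Progress:
  pre ⊆ S: {at(store), open(d_store_dock)} ⊆ S  — applicable
  S \ del = {key_at(k2,hall), locked(d_bay_hall), open(d_store_dock)}
  ∪ add   = {at(dock), key_at(k2,hall), locked(d_bay_hall), open(d_store_dock)}

== RESULT ==
["at(dock)", "key_at(k2,hall)", "locked(d_bay_hall)", "open(d_store_dock)"]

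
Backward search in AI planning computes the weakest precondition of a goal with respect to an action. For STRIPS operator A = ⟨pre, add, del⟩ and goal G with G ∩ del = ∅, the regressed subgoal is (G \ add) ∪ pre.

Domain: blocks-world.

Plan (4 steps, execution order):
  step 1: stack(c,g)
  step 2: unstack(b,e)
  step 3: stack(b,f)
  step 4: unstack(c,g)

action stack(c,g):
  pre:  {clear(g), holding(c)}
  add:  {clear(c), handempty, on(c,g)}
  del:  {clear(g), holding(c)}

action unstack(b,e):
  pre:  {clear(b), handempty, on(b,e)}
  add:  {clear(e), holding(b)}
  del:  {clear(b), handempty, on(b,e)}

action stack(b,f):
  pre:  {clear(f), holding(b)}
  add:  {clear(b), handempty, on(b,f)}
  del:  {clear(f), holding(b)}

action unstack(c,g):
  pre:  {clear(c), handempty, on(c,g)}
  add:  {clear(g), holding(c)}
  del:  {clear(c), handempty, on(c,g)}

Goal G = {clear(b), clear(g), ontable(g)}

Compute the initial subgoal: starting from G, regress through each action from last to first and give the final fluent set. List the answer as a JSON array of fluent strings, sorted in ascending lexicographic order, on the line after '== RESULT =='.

Regress step by step:
  through step 4 (unstack(c,g)): drop {clear(g)}, keep {clear(b), ontable(g)}, require {clear(c), handempty, on(c,g)}
    → {clear(b), clear(c), handempty, on(c,g), ontable(g)}
  through step 3 (stack(b,f)): drop {clear(b), handempty}, keep {clear(c), on(c,g), ontable(g)}, require {clear(f), holding(b)}
    → {clear(c), clear(f), holding(b), on(c,g), ontable(g)}
  through step 2 (unstack(b,e)): drop {holding(b)}, keep {clear(c), clear(f), on(c,g), ontable(g)}, require {clear(b), handempty, on(b,e)}
    → {clear(b), clear(c), clear(f), handempty, on(b,e), on(c,g), ontable(g)}
  through step 1 (stack(c,g)): drop {clear(c), handempty, on(c,g)}, keep {clear(b), clear(f), on(b,e), ontable(g)}, require {clear(g), holding(c)}
    → {clear(b), clear(f), clear(g), holding(c), on(b,e), ontable(g)}

== RESULT ==
["clear(b)", "clear(f)", "clear(g)", "holding(c)", "on(b,e)", "ontable(g)"]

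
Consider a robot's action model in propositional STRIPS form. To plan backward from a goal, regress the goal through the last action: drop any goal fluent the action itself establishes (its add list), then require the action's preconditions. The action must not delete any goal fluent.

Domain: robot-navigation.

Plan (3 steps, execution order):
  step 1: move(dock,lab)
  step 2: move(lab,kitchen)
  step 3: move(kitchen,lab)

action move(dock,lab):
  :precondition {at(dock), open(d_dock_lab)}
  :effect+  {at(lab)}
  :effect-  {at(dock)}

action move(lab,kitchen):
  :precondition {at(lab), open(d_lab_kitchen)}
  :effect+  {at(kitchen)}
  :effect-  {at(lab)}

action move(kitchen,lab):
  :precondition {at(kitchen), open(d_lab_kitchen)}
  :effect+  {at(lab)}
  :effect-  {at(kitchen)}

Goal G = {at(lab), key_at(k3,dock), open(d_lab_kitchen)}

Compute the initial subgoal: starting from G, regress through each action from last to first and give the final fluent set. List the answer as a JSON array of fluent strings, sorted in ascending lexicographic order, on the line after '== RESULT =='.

Work backward from the goal:
  through step 3 (move(kitchen,lab)): drop {at(lab)}, keep {key_at(k3,dock), open(d_lab_kitchen)}, require {at(kitchen), open(d_lab_kitchen)}
    → {at(kitchen), key_at(k3,dock), open(d_lab_kitchen)}
  through step 2 (move(lab,kitchen)): drop {at(kitchen)}, keep {key_at(k3,dock), open(d_lab_kitchen)}, require {at(lab), open(d_lab_kitchen)}
    → {at(lab), key_at(k3,dock), open(d_lab_kitchen)}
  through step 1 (move(dock,lab)): drop {at(lab)}, keep {key_at(k3,dock), open(d_lab_kitchen)}, require {at(dock), open(d_dock_lab)}
    → {at(dock), key_at(k3,dock), open(d_dock_lab), open(d_lab_kitchen)}

== RESULT ==
["at(dock)", "key_at(k3,dock)", "open(d_dock_lab)", "open(d_lab_kitchen)"]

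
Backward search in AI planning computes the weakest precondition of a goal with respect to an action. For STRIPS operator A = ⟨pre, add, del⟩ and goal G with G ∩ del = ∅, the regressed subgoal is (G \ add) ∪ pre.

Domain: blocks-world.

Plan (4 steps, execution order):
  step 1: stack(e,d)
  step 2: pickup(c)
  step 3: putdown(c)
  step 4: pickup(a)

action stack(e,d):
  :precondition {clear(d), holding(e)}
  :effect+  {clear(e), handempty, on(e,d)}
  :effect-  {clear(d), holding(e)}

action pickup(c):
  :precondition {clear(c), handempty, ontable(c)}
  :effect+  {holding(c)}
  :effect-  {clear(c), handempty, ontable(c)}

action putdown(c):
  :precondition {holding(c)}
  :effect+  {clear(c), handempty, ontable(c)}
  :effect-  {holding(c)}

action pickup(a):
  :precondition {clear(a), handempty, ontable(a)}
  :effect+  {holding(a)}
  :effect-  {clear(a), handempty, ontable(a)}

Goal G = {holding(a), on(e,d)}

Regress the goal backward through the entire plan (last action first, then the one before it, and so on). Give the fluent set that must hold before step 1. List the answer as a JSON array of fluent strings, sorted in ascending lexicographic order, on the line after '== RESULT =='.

Regress step by step:
  through step 4 (pickup(a)): drop {holding(a)}, keep {on(e,d)}, require {clear(a), handempty, ontable(a)}
    → {clear(a), handempty, on(e,d), ontable(a)}
  through step 3 (putdown(c)): drop {handempty}, keep {clear(a), on(e,d), ontable(a)}, require {holding(c)}
    → {clear(a), holding(c), on(e,d), ontable(a)}
  through step 2 (pickup(c)): drop {holding(c)}, keep {clear(a), on(e,d), ontable(a)}, require {clear(c), handempty, ontable(c)}
    → {clear(a), clear(c), handempty, on(e,d), ontable(a), ontable(c)}
  through step 1 (stack(e,d)): drop {handempty, on(e,d)}, keep {clear(a), clear(c), ontable(a), ontable(c)}, require {clear(d), holding(e)}
    → {clear(a), clear(c), clear(d), holding(e), ontable(a), ontable(c)}

== RESULT ==
["clear(a)", "clear(c)", "clear(d)", "holding(e)", "ontable(a)", "ontable(c)"]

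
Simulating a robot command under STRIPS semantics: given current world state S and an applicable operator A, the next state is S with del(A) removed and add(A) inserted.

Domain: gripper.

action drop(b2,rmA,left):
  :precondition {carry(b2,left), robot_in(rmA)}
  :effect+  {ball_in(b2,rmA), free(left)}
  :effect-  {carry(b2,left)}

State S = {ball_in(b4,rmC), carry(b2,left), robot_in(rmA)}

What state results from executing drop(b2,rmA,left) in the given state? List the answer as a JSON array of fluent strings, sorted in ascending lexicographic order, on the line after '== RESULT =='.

Progress:
  pre ⊆ S: {carry(b2,left), robot_in(rmA)} ⊆ S  — applicable
  S \ del = {ball_in(b4,rmC), robot_in(rmA)}
  ∪ add   = {ball_in(b2,rmA), ball_in(b4,rmC), free(left), robot_in(rmA)}

== RESULT ==
["ball_in(b2,rmA)", "ball_in(b4,rmC)", "free(left)", "robot_in(rmA)"]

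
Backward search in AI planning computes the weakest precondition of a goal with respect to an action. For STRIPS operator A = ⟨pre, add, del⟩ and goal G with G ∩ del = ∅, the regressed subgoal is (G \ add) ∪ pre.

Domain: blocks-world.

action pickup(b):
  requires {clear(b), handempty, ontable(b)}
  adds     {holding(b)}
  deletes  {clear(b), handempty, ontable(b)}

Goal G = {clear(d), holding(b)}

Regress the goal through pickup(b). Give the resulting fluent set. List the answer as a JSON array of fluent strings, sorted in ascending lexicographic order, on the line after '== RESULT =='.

Compute (G \ add) ∪ pre:
  G ∩ del = {}  (empty — regression defined)
  G \ add = {clear(d), holding(b)} \ {holding(b)} = {clear(d)}
  ∪ pre   = {clear(d)} ∪ {clear(b), handempty, ontable(b)}
          = {clear(b), clear(d), handempty, ontable(b)}

== RESULT ==
["clear(b)", "clear(d)", "handempty", "ontable(b)"]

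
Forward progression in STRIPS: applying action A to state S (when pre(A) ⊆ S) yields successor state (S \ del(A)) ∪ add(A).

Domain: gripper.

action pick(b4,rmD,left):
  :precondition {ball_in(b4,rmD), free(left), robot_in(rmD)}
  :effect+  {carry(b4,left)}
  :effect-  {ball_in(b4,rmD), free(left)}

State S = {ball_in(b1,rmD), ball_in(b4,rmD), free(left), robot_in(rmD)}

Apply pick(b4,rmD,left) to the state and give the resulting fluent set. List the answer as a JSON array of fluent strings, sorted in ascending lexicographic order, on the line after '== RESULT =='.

Compute (S \ del) ∪ add:
  pre ⊆ S: {ball_in(b4,rmD), free(left), robot_in(rmD)} ⊆ S  — applicable
  S \ del = {ball_in(b1,rmD), robot_in(rmD)}
  ∪ add   = {ball_in(b1,rmD), carry(b4,left), robot_in(rmD)}

== RESULT ==
["ball_in(b1,rmD)", "carry(b4,left)", "robot_in(rmD)"]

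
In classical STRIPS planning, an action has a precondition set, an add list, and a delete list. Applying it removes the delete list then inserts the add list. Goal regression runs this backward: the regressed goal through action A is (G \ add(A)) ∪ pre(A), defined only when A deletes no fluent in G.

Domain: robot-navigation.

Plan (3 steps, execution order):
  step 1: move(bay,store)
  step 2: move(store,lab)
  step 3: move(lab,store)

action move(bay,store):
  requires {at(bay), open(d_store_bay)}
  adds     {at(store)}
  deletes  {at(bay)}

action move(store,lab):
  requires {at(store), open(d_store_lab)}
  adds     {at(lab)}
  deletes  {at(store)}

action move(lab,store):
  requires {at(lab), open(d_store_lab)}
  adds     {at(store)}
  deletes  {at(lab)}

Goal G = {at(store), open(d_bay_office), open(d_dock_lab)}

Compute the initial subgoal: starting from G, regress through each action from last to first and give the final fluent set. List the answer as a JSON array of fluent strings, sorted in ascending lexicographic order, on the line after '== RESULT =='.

Regress step by step:
  through step 3 (move(lab,store)): drop {at(store)}, keep {open(d_bay_office), open(d_dock_lab)}, require {at(lab), open(d_store_lab)}
    → {at(lab), open(d_bay_office), open(d_dock_lab), open(d_store_lab)}
  through step 2 (move(store,lab)): drop {at(lab)}, keep {open(d_bay_office), open(d_dock_lab), open(d_store_lab)}, require {at(store), open(d_store_lab)}
    → {at(store), open(d_bay_office), open(d_dock_lab), open(d_store_lab)}
  through step 1 (move(bay,store)): drop {at(store)}, keep {open(d_bay_office), open(d_dock_lab), open(d_store_lab)}, require {at(bay), open(d_store_bay)}
    → {at(bay), open(d_bay_office), open(d_dock_lab), open(d_store_bay), open(d_store_lab)}

== RESULT ==
["at(bay)", "open(d_bay_office)", "open(d_dock_lab)", "open(d_store_bay)", "open(d_store_lab)"]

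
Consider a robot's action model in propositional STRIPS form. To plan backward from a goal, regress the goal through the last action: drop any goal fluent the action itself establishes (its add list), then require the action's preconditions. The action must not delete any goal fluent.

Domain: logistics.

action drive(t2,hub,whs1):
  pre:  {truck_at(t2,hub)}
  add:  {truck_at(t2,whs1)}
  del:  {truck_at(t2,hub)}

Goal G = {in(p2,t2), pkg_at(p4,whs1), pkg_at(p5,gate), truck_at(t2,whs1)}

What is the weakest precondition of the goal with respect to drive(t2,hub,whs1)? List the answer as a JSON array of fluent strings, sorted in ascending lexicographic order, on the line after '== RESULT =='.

Compute (G \ add) ∪ pre:
  G ∩ del = {}  (empty — regression defined)
  G \ add = {in(p2,t2), pkg_at(p4,whs1), pkg_at(p5,gate), truck_at(t2,whs1)} \ {truck_at(t2,whs1)} = {in(p2,t2), pkg_at(p4,whs1), pkg_at(p5,gate)}
  ∪ pre   = {in(p2,t2), pkg_at(p4,whs1), pkg_at(p5,gate)} ∪ {truck_at(t2,hub)}
          = {in(p2,t2), pkg_at(p4,whs1), pkg_at(p5,gate), truck_at(t2,hub)}

== RESULT ==
["in(p2,t2)", "pkg_at(p4,whs1)", "pkg_at(p5,gate)", "truck_at(t2,hub)"]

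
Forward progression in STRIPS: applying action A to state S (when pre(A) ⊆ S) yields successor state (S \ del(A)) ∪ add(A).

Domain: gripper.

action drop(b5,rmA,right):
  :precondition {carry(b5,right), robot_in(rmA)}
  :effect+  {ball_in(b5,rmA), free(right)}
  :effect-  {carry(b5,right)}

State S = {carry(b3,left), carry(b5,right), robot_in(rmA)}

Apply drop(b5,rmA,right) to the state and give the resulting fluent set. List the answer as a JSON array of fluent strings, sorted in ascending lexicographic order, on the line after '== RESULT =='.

Compute (S \ del) ∪ add:
  pre ⊆ S: {carry(b5,right), robot_in(rmA)} ⊆ S  — applicable
  S \ del = {carry(b3,left), robot_in(rmA)}
  ∪ add   = {ball_in(b5,rmA), carry(b3,left), free(right), robot_in(rmA)}

== RESULT ==
["ball_in(b5,rmA)", "carry(b3,left)", "free(right)", "robot_in(rmA)"]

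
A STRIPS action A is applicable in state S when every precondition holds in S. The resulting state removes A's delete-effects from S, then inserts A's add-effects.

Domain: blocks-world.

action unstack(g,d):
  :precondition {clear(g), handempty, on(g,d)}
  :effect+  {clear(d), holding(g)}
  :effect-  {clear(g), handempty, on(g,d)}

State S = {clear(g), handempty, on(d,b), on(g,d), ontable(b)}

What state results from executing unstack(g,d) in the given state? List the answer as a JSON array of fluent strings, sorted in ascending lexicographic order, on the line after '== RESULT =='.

Compute (S \ del) ∪ add:
  pre ⊆ S: {clear(g), handempty, on(g,d)} ⊆ S  — applicable
  S \ del = {on(d,b), ontable(b)}
  ∪ add   = {clear(d), holding(g), on(d,b), ontable(b)}

== RESULT ==
["clear(d)", "holding(g)", "on(d,b)", "ontable(b)"]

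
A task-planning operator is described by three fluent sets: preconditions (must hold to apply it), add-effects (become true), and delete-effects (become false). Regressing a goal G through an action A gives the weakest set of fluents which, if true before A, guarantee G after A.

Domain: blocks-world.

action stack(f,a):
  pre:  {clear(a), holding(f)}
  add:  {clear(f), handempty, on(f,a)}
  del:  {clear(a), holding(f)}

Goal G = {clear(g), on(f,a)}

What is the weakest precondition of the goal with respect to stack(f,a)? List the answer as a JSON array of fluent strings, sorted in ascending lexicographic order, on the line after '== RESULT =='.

Compute (G \ add) ∪ pre:
  G ∩ del = {}  (empty — regression defined)
  G \ add = {clear(g), on(f,a)} \ {clear(f), handempty, on(f,a)} = {clear(g)}
  ∪ pre   = {clear(g)} ∪ {clear(a), holding(f)}
          = {clear(a), clear(g), holding(f)}

== RESULT ==
["clear(a)", "clear(g)", "holding(f)"]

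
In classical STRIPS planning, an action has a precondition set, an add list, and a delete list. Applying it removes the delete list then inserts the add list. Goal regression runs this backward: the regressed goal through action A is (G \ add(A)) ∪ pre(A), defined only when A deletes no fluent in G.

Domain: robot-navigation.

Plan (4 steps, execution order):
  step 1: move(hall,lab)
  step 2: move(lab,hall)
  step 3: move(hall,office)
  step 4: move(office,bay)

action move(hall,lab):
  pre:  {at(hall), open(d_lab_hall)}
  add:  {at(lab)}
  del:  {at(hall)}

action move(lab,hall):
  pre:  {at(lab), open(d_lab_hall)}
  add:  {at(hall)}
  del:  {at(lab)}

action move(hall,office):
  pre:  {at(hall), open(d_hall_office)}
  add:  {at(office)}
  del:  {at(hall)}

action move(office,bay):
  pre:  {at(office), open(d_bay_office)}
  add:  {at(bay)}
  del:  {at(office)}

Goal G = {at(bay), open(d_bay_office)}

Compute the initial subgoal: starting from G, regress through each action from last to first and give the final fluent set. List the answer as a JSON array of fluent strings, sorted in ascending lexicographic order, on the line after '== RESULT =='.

Regress step by step:
  through step 4 (move(office,bay)): drop {at(bay)}, keep {open(d_bay_office)}, require {at(office), open(d_bay_office)}
    → {at(office), open(d_bay_office)}
  through step 3 (move(hall,office)): drop {at(office)}, keep {open(d_bay_office)}, require {at(hall), open(d_hall_office)}
    → {at(hall), open(d_bay_office), open(d_hall_office)}
  through step 2 (move(lab,hall)): drop {at(hall)}, keep {open(d_bay_office), open(d_hall_office)}, require {at(lab), open(d_lab_hall)}
    → {at(lab), open(d_bay_office), open(d_hall_office), open(d_lab_hall)}
  through step 1 (move(hall,lab)): drop {at(lab)}, keep {open(d_bay_office), open(d_hall_office), open(d_lab_hall)}, require {at(hall), open(d_lab_hall)}
    → {at(hall), open(d_bay_office), open(d_hall_office), open(d_lab_hall)}

== RESULT ==
["at(hall)", "open(d_bay_office)", "open(d_hall_office)", "open(d_lab_hall)"]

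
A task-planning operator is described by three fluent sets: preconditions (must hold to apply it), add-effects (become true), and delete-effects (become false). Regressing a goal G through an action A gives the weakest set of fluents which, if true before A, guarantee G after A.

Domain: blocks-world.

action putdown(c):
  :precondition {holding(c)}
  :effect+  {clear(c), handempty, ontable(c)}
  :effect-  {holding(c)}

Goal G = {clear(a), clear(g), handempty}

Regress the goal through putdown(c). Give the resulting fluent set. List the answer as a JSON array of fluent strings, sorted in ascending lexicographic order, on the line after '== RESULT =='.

Regress:
  G ∩ del = {}  (empty — regression defined)
  G \ add = {clear(a), clear(g), handempty} \ {clear(c), handempty, ontable(c)} = {clear(a), clear(g)}
  ∪ pre   = {clear(a), clear(g)} ∪ {holding(c)}
          = {clear(a), clear(g), holding(c)}

== RESULT ==
["clear(a)", "clear(g)", "holding(c)"]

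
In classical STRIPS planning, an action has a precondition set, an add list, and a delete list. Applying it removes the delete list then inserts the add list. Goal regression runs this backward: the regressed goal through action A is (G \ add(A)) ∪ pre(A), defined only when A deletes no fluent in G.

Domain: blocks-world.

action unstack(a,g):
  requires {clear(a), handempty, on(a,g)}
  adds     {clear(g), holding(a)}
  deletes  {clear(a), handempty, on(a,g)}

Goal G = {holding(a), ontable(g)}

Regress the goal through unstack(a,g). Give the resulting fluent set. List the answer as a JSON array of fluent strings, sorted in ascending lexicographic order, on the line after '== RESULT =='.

Regress:
  G ∩ del = {}  (empty — regression defined)
  G \ add = {holding(a), ontable(g)} \ {clear(g), holding(a)} = {ontable(g)}
  ∪ pre   = {ontable(g)} ∪ {clear(a), handempty, on(a,g)}
          = {clear(a), handempty, on(a,g), ontable(g)}

== RESULT ==
["clear(a)", "handempty", "on(a,g)", "ontable(g)"]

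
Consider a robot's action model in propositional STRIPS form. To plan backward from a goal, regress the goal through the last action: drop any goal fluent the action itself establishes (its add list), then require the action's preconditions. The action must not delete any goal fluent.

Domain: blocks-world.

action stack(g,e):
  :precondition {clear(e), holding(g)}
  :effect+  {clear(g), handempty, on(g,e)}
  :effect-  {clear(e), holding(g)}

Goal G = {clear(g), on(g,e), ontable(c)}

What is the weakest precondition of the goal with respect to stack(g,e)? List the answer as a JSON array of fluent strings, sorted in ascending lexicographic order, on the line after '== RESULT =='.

Compute (G \ add) ∪ pre:
  G ∩ del = {}  (empty — regression defined)
  G \ add = {clear(g), on(g,e), ontable(c)} \ {clear(g), handempty, on(g,e)} = {ontable(c)}
  ∪ pre   = {ontable(c)} ∪ {clear(e), holding(g)}
          = {clear(e), holding(g), ontable(c)}

== RESULT ==
["clear(e)", "holding(g)", "ontable(c)"]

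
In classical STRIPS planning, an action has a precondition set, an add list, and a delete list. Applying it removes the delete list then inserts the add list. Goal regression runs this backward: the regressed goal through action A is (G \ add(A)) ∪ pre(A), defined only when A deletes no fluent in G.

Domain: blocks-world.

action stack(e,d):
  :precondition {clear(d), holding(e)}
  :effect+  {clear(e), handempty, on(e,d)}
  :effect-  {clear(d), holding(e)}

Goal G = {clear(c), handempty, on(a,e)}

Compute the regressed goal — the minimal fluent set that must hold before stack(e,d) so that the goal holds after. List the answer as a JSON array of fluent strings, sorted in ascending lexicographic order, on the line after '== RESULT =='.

Regress:
  G ∩ del = {}  (empty — regression defined)
  G \ add = {clear(c), handempty, on(a,e)} \ {clear(e), handempty, on(e,d)} = {clear(c), on(a,e)}
  ∪ pre   = {clear(c), on(a,e)} ∪ {clear(d), holding(e)}
          = {clear(c), clear(d), holding(e), on(a,e)}

== RESULT ==
["clear(c)", "clear(d)", "holding(e)", "on(a,e)"]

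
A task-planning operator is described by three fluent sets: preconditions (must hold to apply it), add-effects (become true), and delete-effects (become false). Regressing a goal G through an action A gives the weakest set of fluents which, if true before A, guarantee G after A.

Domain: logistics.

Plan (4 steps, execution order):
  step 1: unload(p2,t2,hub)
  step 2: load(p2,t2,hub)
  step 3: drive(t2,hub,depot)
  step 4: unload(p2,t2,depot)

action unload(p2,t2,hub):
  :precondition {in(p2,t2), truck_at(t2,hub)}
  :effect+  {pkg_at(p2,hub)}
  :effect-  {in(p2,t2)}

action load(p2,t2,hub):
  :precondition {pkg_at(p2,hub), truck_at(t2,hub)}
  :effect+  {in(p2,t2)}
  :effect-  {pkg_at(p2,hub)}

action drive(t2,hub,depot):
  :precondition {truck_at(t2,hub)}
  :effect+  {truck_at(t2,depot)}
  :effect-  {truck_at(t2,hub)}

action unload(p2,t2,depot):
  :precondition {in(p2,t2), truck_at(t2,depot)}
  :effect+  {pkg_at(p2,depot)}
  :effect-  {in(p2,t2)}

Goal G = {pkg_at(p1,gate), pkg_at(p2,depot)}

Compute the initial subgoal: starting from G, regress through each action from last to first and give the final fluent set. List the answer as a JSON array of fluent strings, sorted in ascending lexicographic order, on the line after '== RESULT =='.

Regress step by step:
  through step 4 (unload(p2,t2,depot)): drop {pkg_at(p2,depot)}, keep {pkg_at(p1,gate)}, require {in(p2,t2), truck_at(t2,depot)}
    → {in(p2,t2), pkg_at(p1,gate), truck_at(t2,depot)}
  through step 3 (drive(t2,hub,depot)): drop {truck_at(t2,depot)}, keep {in(p2,t2), pkg_at(p1,gate)}, require {truck_at(t2,hub)}
    → {in(p2,t2), pkg_at(p1,gate), truck_at(t2,hub)}
  through step 2 (load(p2,t2,hub)): drop {in(p2,t2)}, keep {pkg_at(p1,gate), truck_at(t2,hub)}, require {pkg_at(p2,hub), truck_at(t2,hub)}
    → {pkg_at(p1,gate), pkg_at(p2,hub), truck_at(t2,hub)}
  through step 1 (unload(p2,t2,hub)): drop {pkg_at(p2,hub)}, keep {pkg_at(p1,gate), truck_at(t2,hub)}, require {in(p2,t2), truck_at(t2,hub)}
    → {in(p2,t2), pkg_at(p1,gate), truck_at(t2,hub)}

== RESULT ==
["in(p2,t2)", "pkg_at(p1,gate)", "truck_at(t2,hub)"]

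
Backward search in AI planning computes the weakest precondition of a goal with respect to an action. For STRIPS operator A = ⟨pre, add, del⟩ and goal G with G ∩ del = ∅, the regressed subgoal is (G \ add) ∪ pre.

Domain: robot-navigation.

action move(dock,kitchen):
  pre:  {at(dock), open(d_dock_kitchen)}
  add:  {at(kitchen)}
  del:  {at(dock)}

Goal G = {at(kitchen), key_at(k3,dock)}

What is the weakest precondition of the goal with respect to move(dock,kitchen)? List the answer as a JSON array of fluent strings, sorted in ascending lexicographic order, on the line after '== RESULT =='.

Regress:
  G ∩ del = {}  (empty — regression defined)
  G \ add = {at(kitchen), key_at(k3,dock)} \ {at(kitchen)} = {key_at(k3,dock)}
  ∪ pre   = {key_at(k3,dock)} ∪ {at(dock), open(d_dock_kitchen)}
          = {at(dock), key_at(k3,dock), open(d_dock_kitchen)}

== RESULT ==
["at(dock)", "key_at(k3,dock)", "open(d_dock_kitchen)"]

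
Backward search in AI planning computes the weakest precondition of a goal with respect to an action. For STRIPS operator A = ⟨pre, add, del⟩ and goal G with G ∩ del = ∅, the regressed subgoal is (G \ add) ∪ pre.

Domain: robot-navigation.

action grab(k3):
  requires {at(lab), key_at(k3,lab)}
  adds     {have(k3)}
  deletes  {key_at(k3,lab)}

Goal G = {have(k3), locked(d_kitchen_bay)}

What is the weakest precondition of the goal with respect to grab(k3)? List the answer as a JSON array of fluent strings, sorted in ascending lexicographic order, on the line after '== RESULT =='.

Regress:
  G ∩ del = {}  (empty — regression defined)
  G \ add = {have(k3), locked(d_kitchen_bay)} \ {have(k3)} = {locked(d_kitchen_bay)}
  ∪ pre   = {locked(d_kitchen_bay)} ∪ {at(lab), key_at(k3,lab)}
          = {at(lab), key_at(k3,lab), locked(d_kitchen_bay)}

== RESULT ==
["at(lab)", "key_at(k3,lab)", "locked(d_kitchen_bay)"]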